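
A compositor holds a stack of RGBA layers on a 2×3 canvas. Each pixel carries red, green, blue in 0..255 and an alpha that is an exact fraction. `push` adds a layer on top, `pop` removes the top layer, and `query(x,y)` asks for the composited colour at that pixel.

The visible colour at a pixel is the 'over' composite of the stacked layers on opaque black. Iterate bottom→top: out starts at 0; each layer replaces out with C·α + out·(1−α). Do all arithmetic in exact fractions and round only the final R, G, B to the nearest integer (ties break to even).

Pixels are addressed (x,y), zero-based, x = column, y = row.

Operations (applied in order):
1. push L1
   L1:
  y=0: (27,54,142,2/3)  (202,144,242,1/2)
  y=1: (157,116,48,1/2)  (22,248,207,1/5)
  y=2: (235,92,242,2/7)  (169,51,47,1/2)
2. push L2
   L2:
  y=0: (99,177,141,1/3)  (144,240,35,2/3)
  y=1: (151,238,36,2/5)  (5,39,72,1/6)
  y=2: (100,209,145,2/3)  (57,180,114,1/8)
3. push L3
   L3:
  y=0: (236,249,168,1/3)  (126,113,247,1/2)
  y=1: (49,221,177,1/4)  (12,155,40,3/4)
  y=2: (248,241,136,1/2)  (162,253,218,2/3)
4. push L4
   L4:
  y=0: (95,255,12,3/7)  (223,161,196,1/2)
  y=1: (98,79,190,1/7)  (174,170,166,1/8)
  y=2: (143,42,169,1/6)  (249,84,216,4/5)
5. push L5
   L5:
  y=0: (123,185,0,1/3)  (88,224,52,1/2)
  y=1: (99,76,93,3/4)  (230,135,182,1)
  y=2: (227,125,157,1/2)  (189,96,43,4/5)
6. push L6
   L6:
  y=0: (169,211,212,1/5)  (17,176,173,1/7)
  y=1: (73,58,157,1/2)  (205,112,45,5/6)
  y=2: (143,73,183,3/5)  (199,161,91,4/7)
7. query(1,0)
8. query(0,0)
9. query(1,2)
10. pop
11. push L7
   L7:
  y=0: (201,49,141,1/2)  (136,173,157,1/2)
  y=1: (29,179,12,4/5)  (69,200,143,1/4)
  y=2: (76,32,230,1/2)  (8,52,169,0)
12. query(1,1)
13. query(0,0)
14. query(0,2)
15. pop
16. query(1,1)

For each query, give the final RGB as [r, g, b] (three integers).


at x=1,y=0 over L1,L2,L3,L4,L5,L6:
L1 α=1/2: [101, 72, 121]
L2 α=2/3: [389/3, 184, 191/3]
L3 α=1/2: [767/6, 297/2, 466/3]
L4 α=1/2: [2105/12, 619/4, 527/3]
L5 α=1/2: [3161/24, 1515/8, 683/6]
L6 α=1/7: [3229/28, 5249/28, 856/7]
= [115, 187, 122]

at x=0,y=0 over L1,L2,L3,L4,L5,L6:
after L1 α=2/3: [18, 36, 284/3]
after L2 α=1/3: [45, 83, 991/9]
after L3 α=1/3: [326/3, 415/3, 3494/27]
after L4 α=3/7: [2159/21, 565/3, 14948/189]
after L5 α=1/3: [6901/63, 1685/9, 29896/567]
after L6 α=1/5: [38251/315, 8639/45, 239788/2835]
→ [121, 192, 85]

query (1,2) [L1,L2,L3,L4,L5,L6] — begin 0,0,0
+L1 (α=1/2) → [169/2, 51/2, 47/2]
+L2 (α=1/8) → [1297/16, 717/16, 557/16]
+L3 (α=2/3) → [6481/48, 8813/48, 2511/16]
+L4 (α=4/5) → [54289/240, 24941/240, 3267/16]
+L5 (α=4/5) → [235729/1200, 117101/1200, 6019/80]
+L6 (α=4/7) → [554129/2800, 374701/2800, 47177/560]
→ [198, 134, 84]

query (1,1) [L1,L2,L3,L4,L5,L7] — begin 0,0,0
after L1 α=1/5: [22/5, 248/5, 207/5]
after L2 α=1/6: [9/2, 287/6, 93/2]
after L3 α=3/4: [81/8, 3077/24, 333/8]
after L4 α=1/8: [1959/64, 25619/192, 3659/64]
after L5 α=1: [230, 135, 182]
after L7 α=1/4: [759/4, 605/4, 689/4]
→ [190, 151, 172]

at x=0,y=0 over L1,L2,L3,L4,L5,L7:
+L1 (α=2/3) → [18, 36, 284/3]
+L2 (α=1/3) → [45, 83, 991/9]
+L3 (α=1/3) → [326/3, 415/3, 3494/27]
+L4 (α=3/7) → [2159/21, 565/3, 14948/189]
+L5 (α=1/3) → [6901/63, 1685/9, 29896/567]
+L7 (α=1/2) → [9782/63, 1063/9, 109843/1134]
= [155, 118, 97]

at x=0,y=2 over L1,L2,L3,L4,L5,L7:
L1 α=2/7: [470/7, 184/7, 484/7]
L2 α=2/3: [1870/21, 3110/21, 838/7]
L3 α=1/2: [3539/21, 8171/42, 895/7]
L4 α=1/6: [10349/63, 42619/252, 943/7]
L5 α=1/2: [12325/63, 74119/504, 1021/7]
L7 α=1/2: [17113/126, 90247/1008, 2631/14]
→ [136, 90, 188]

(1,1) stack=L1,L2,L3,L4,L5; from [0,0,0]:
L1 α=1/5: [22/5, 248/5, 207/5]
L2 α=1/6: [9/2, 287/6, 93/2]
L3 α=3/4: [81/8, 3077/24, 333/8]
L4 α=1/8: [1959/64, 25619/192, 3659/64]
L5 α=1: [230, 135, 182]
= [230, 135, 182]


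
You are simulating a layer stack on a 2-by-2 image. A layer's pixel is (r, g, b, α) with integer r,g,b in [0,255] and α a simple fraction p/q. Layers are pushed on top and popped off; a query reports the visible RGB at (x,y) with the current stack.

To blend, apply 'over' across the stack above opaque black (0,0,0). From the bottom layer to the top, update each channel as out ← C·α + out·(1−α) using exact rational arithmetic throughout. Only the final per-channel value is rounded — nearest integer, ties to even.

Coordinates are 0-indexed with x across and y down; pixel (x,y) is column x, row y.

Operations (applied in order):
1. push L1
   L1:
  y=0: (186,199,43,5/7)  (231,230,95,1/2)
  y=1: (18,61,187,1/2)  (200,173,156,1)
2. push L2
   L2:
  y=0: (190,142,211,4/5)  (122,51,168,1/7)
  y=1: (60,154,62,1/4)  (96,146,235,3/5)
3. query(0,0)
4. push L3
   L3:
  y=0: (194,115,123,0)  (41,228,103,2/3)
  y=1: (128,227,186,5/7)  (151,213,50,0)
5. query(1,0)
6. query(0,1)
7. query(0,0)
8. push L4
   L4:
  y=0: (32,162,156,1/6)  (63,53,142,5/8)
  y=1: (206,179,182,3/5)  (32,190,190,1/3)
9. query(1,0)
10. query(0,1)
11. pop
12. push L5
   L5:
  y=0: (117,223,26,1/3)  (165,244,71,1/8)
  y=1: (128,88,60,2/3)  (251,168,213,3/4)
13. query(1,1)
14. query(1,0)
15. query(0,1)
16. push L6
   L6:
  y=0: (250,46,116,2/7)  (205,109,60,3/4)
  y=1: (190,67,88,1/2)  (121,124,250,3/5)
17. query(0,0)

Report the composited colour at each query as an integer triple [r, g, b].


(0,0) stack=L1,L2; from [0,0,0]:
+L1 (α=5/7) → [930/7, 995/7, 215/7]
+L2 (α=4/5) → [1250/7, 4971/35, 6123/35]
rounded: [179, 142, 175]

query (1,0) [L1,L2,L3] — begin 0,0,0
L1 α=1/2: [231/2, 115, 95/2]
L2 α=1/7: [815/7, 741/7, 453/7]
L3 α=2/3: [463/7, 1311/7, 1895/21]
= [66, 187, 90]

(0,1) stack=L1,L2,L3; from [0,0,0]:
L1 α=1/2: [9, 61/2, 187/2]
L2 α=1/4: [87/4, 491/8, 685/8]
L3 α=5/7: [1367/14, 5031/28, 4405/28]
= [98, 180, 157]

(0,0) stack=L1,L2,L3; from [0,0,0]:
after L1 α=5/7: [930/7, 995/7, 215/7]
after L2 α=4/5: [1250/7, 4971/35, 6123/35]
after L3 α=0: [1250/7, 4971/35, 6123/35]
= [179, 142, 175]

at x=1,y=0 over L1,L2,L3,L4:
after L1 α=1/2: [231/2, 115, 95/2]
after L2 α=1/7: [815/7, 741/7, 453/7]
after L3 α=2/3: [463/7, 1311/7, 1895/21]
after L4 α=5/8: [1797/28, 1447/14, 6865/56]
rounded: [64, 103, 123]

query (0,1) [L1,L2,L3,L4] — begin 0,0,0
+L1 (α=1/2) → [9, 61/2, 187/2]
+L2 (α=1/4) → [87/4, 491/8, 685/8]
+L3 (α=5/7) → [1367/14, 5031/28, 4405/28]
+L4 (α=3/5) → [5693/35, 12549/70, 12049/70]
→ [163, 179, 172]

query (1,1) [L1,L2,L3,L5] — begin 0,0,0
L1 α=1: [200, 173, 156]
L2 α=3/5: [688/5, 784/5, 1017/5]
L3 α=0: [688/5, 784/5, 1017/5]
L5 α=3/4: [4453/20, 826/5, 1053/5]
= [223, 165, 211]

query (1,0) [L1,L2,L3,L5] — begin 0,0,0
L1 α=1/2: [231/2, 115, 95/2]
L2 α=1/7: [815/7, 741/7, 453/7]
L3 α=2/3: [463/7, 1311/7, 1895/21]
L5 α=1/8: [157/2, 1555/8, 527/6]
rounded: [78, 194, 88]

at x=0,y=1 over L1,L2,L3,L5:
after L1 α=1/2: [9, 61/2, 187/2]
after L2 α=1/4: [87/4, 491/8, 685/8]
after L3 α=5/7: [1367/14, 5031/28, 4405/28]
after L5 α=2/3: [4951/42, 9959/84, 7765/84]
rounded: [118, 119, 92]

query (0,0) [L1,L2,L3,L5,L6] — begin 0,0,0
L1 α=5/7: [930/7, 995/7, 215/7]
L2 α=4/5: [1250/7, 4971/35, 6123/35]
L3 α=0: [1250/7, 4971/35, 6123/35]
L5 α=1/3: [3319/21, 17747/105, 13156/105]
L6 α=2/7: [27095/147, 19679/147, 18028/147]
rounded: [184, 134, 123]


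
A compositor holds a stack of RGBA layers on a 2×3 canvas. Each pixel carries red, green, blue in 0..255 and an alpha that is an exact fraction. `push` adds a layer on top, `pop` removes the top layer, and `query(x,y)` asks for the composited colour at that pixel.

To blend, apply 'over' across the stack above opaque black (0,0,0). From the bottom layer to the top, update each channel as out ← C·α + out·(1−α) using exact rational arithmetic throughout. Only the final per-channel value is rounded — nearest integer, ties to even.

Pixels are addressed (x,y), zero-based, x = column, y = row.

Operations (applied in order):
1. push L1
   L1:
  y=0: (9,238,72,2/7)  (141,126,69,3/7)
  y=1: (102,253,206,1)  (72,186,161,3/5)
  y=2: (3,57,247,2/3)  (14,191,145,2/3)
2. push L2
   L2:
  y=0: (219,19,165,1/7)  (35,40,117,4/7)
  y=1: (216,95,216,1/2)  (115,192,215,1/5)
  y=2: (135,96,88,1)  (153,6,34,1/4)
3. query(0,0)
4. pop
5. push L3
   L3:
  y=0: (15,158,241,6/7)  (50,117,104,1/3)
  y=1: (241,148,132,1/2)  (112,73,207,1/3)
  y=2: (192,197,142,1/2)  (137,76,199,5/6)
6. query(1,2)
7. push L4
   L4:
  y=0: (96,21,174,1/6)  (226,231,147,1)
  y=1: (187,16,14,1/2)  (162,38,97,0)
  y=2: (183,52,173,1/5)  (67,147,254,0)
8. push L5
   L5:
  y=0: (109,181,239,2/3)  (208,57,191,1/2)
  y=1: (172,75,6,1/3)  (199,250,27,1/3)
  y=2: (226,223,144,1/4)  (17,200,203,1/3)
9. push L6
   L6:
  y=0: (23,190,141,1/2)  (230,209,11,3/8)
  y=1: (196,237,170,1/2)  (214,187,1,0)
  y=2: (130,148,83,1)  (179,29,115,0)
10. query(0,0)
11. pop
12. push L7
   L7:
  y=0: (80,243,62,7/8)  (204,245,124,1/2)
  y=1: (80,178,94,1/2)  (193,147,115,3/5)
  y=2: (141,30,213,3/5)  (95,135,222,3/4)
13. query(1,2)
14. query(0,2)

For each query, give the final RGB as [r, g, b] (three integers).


at x=0,y=0 over L1,L2:
+L1 (α=2/7) → [18/7, 68, 144/7]
+L2 (α=1/7) → [1641/49, 61, 2019/49]
rounded: [33, 61, 41]

query (1,2) [L1,L3] — begin 0,0,0
L1 α=2/3: [28/3, 382/3, 290/3]
L3 α=5/6: [2083/18, 761/9, 3275/18]
= [116, 85, 182]

(0,0) stack=L1,L3,L4,L5,L6; from [0,0,0]:
L1 α=2/7: [18/7, 68, 144/7]
L3 α=6/7: [648/49, 1016/7, 10266/49]
L4 α=1/6: [1324/49, 5227/42, 9976/49]
L5 α=2/3: [4002/49, 20431/126, 33398/147]
L6 α=1/2: [5129/98, 44371/252, 54125/294]
rounded: [52, 176, 184]

(1,2) stack=L1,L3,L4,L5,L7; from [0,0,0]:
L1 α=2/3: [28/3, 382/3, 290/3]
L3 α=5/6: [2083/18, 761/9, 3275/18]
L4 α=0: [2083/18, 761/9, 3275/18]
L5 α=1/3: [2236/27, 3322/27, 5102/27]
L7 α=3/4: [9931/108, 14257/108, 5771/27]
= [92, 132, 214]

(0,2) stack=L1,L3,L4,L5,L7; from [0,0,0]:
L1 α=2/3: [2, 38, 494/3]
L3 α=1/2: [97, 235/2, 460/3]
L4 α=1/5: [571/5, 522/5, 2359/15]
L5 α=1/4: [2843/20, 2681/20, 3079/20]
L7 α=3/5: [7073/50, 3581/50, 9469/50]
→ [141, 72, 189]


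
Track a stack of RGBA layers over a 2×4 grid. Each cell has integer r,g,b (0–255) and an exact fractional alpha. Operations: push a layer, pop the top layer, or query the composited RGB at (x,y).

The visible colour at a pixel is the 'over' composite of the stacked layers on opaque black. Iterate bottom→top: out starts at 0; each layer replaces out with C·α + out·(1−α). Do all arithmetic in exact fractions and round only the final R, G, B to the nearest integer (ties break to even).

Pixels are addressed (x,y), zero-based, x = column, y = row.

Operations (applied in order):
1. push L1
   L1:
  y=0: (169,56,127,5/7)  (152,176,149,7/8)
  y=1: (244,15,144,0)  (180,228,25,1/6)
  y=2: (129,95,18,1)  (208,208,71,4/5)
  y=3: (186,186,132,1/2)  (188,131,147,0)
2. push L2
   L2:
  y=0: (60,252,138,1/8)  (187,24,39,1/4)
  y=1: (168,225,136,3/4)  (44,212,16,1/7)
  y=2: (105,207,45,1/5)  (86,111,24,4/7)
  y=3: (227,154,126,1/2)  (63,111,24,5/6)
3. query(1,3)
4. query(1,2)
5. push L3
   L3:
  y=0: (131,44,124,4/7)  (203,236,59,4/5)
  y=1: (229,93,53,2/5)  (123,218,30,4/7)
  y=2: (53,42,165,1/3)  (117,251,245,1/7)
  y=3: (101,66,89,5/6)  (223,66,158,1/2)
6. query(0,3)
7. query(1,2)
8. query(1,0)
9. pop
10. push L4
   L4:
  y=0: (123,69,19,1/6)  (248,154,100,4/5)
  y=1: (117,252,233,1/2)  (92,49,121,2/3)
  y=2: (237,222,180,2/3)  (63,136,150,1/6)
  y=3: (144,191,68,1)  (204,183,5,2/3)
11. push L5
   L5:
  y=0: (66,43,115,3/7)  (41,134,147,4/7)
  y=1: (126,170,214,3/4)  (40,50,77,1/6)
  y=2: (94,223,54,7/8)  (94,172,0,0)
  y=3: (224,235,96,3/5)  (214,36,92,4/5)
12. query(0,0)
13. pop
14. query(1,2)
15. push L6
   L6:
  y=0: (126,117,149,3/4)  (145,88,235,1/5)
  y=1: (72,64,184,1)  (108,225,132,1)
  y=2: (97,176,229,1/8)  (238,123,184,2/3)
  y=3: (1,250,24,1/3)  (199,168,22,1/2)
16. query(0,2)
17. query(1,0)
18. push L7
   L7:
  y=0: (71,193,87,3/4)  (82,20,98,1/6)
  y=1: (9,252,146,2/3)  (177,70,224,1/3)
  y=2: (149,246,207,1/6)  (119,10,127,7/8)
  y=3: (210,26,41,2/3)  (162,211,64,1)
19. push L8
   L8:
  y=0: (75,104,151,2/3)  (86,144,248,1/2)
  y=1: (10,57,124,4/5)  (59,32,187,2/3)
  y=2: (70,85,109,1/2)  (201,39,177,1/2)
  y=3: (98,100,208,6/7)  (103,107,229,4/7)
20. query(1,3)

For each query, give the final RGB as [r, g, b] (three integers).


(1,3) stack=L1,L2; from [0,0,0]:
L1 α=0: [0, 0, 0]
L2 α=5/6: [105/2, 185/2, 20]
rounded: [52, 92, 20]

at x=1,y=2 over L1,L2:
after L1 α=4/5: [832/5, 832/5, 284/5]
after L2 α=4/7: [4216/35, 4716/35, 1332/35]
= [120, 135, 38]

at x=0,y=3 over L1,L2,L3:
after L1 α=1/2: [93, 93, 66]
after L2 α=1/2: [160, 247/2, 96]
after L3 α=5/6: [665/6, 907/12, 541/6]
= [111, 76, 90]

(1,2) stack=L1,L2,L3; from [0,0,0]:
L1 α=4/5: [832/5, 832/5, 284/5]
L2 α=4/7: [4216/35, 4716/35, 1332/35]
L3 α=1/7: [29391/245, 37081/245, 16567/245]
→ [120, 151, 68]

(1,0) stack=L1,L2,L3; from [0,0,0]:
+L1 (α=7/8) → [133, 154, 1043/8]
+L2 (α=1/4) → [293/2, 243/2, 3441/32]
+L3 (α=4/5) → [1917/10, 2131/10, 10993/160]
→ [192, 213, 69]

query (0,0) [L1,L2,L4,L5] — begin 0,0,0
after L1 α=5/7: [845/7, 40, 635/7]
after L2 α=1/8: [905/8, 133/2, 773/8]
after L4 α=1/6: [5509/48, 803/12, 1339/16]
after L5 α=3/7: [7885/84, 170/3, 2719/28]
→ [94, 57, 97]

(1,2) stack=L1,L2,L4; from [0,0,0]:
+L1 (α=4/5) → [832/5, 832/5, 284/5]
+L2 (α=4/7) → [4216/35, 4716/35, 1332/35]
+L4 (α=1/6) → [4657/42, 2834/21, 397/7]
→ [111, 135, 57]

(0,2) stack=L1,L2,L4,L6; from [0,0,0]:
L1 α=1: [129, 95, 18]
L2 α=1/5: [621/5, 587/5, 117/5]
L4 α=2/3: [997/5, 2807/15, 639/5]
L6 α=1/8: [933/5, 22289/120, 2809/20]
→ [187, 186, 140]

(1,0) stack=L1,L2,L4,L6; from [0,0,0]:
+L1 (α=7/8) → [133, 154, 1043/8]
+L2 (α=1/4) → [293/2, 243/2, 3441/32]
+L4 (α=4/5) → [2277/10, 295/2, 16241/160]
+L6 (α=1/5) → [5279/25, 678/5, 25641/200]
rounded: [211, 136, 128]

at x=1,y=3 over L1,L2,L4,L6,L7,L8:
L1 α=0: [0, 0, 0]
L2 α=5/6: [105/2, 185/2, 20]
L4 α=2/3: [307/2, 917/6, 10]
L6 α=1/2: [705/4, 1925/12, 16]
L7 α=1: [162, 211, 64]
L8 α=4/7: [898/7, 1061/7, 1108/7]
→ [128, 152, 158]


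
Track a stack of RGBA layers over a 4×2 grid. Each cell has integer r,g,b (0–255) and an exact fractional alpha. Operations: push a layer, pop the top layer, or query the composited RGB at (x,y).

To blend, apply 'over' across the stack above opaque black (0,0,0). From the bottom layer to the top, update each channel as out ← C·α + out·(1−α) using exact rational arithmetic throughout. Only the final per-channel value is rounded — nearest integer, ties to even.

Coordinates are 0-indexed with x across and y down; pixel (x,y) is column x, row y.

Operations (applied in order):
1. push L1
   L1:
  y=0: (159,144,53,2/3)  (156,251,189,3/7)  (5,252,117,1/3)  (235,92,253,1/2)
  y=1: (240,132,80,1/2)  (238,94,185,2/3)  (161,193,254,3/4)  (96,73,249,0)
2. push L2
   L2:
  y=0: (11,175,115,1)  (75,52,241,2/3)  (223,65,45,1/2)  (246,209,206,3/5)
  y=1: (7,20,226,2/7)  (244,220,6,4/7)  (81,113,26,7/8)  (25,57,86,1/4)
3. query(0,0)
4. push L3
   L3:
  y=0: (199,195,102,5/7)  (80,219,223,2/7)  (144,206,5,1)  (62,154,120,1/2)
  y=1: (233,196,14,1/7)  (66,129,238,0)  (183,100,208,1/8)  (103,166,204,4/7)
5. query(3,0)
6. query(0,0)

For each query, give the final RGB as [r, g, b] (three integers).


query (0,0) [L1,L2] — begin 0,0,0
+L1 (α=2/3) → [106, 96, 106/3]
+L2 (α=1) → [11, 175, 115]
rounded: [11, 175, 115]

query (3,0) [L1,L2,L3] — begin 0,0,0
after L1 α=1/2: [235/2, 46, 253/2]
after L2 α=3/5: [973/5, 719/5, 871/5]
after L3 α=1/2: [1283/10, 1489/10, 1471/10]
→ [128, 149, 147]

(0,0) stack=L1,L2,L3; from [0,0,0]:
L1 α=2/3: [106, 96, 106/3]
L2 α=1: [11, 175, 115]
L3 α=5/7: [1017/7, 1325/7, 740/7]
→ [145, 189, 106]


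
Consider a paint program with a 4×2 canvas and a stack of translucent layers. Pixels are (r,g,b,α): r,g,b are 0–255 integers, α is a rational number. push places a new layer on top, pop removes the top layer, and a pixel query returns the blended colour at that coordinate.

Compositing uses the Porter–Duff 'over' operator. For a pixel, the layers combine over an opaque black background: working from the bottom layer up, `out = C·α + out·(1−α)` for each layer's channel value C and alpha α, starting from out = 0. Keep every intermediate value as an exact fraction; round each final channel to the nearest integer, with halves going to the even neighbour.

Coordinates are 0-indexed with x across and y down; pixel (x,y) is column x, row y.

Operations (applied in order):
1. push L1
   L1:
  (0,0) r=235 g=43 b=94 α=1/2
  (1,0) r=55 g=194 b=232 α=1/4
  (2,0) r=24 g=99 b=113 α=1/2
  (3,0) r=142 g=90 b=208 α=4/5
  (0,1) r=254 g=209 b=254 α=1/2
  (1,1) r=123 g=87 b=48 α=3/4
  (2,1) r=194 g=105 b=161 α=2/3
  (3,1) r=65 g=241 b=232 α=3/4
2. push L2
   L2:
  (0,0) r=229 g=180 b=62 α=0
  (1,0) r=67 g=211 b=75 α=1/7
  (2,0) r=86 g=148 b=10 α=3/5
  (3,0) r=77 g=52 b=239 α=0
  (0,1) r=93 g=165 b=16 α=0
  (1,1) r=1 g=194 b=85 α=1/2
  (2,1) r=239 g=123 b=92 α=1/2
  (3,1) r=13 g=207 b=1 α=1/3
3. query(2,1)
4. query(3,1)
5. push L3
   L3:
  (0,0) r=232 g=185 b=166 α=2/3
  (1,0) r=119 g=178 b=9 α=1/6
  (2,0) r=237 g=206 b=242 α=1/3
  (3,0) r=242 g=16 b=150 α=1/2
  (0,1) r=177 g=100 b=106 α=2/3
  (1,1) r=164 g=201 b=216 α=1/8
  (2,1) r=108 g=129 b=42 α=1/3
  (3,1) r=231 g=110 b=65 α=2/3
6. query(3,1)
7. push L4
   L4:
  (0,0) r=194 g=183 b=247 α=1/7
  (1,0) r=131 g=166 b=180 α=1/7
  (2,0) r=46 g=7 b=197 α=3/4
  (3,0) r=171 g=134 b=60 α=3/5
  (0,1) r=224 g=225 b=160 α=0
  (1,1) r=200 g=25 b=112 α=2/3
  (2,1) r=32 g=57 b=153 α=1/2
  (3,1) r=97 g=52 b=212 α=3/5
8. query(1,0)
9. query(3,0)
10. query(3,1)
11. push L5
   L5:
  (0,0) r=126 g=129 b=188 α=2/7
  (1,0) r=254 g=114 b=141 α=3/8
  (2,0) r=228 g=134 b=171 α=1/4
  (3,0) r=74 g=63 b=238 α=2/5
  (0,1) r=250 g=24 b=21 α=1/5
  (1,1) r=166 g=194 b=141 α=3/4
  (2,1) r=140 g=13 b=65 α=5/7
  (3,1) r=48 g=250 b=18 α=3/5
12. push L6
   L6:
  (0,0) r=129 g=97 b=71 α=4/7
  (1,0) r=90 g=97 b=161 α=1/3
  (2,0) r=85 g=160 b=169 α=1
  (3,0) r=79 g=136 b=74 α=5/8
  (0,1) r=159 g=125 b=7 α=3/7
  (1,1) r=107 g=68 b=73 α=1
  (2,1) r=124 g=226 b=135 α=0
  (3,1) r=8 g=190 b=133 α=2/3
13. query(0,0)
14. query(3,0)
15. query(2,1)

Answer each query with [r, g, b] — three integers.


(2,1) stack=L1,L2; from [0,0,0]:
L1 α=2/3: [388/3, 70, 322/3]
L2 α=1/2: [1105/6, 193/2, 299/3]
→ [184, 96, 100]

query (3,1) [L1,L2] — begin 0,0,0
L1 α=3/4: [195/4, 723/4, 174]
L2 α=1/3: [221/6, 379/2, 349/3]
→ [37, 190, 116]

query (3,1) [L1,L2,L3] — begin 0,0,0
L1 α=3/4: [195/4, 723/4, 174]
L2 α=1/3: [221/6, 379/2, 349/3]
L3 α=2/3: [2993/18, 273/2, 739/9]
= [166, 136, 82]

(1,0) stack=L1,L2,L3,L4; from [0,0,0]:
L1 α=1/4: [55/4, 97/2, 58]
L2 α=1/7: [299/14, 502/7, 423/7]
L3 α=1/6: [3161/84, 626/7, 363/7]
L4 α=1/7: [4995/98, 4918/49, 3438/49]
rounded: [51, 100, 70]

at x=3,y=0 over L1,L2,L3,L4:
after L1 α=4/5: [568/5, 72, 832/5]
after L2 α=0: [568/5, 72, 832/5]
after L3 α=1/2: [889/5, 44, 791/5]
after L4 α=3/5: [4343/25, 98, 2482/25]
→ [174, 98, 99]

at x=3,y=1 over L1,L2,L3,L4:
L1 α=3/4: [195/4, 723/4, 174]
L2 α=1/3: [221/6, 379/2, 349/3]
L3 α=2/3: [2993/18, 273/2, 739/9]
L4 α=3/5: [5612/45, 429/5, 7202/45]
→ [125, 86, 160]

(0,0) stack=L1,L2,L3,L4,L5,L6; from [0,0,0]:
after L1 α=1/2: [235/2, 43/2, 47]
after L2 α=0: [235/2, 43/2, 47]
after L3 α=2/3: [1163/6, 261/2, 379/3]
after L4 α=1/7: [1357/7, 138, 1005/7]
after L5 α=2/7: [8549/49, 948/7, 7657/49]
after L6 α=4/7: [50931/343, 5560/49, 36887/343]
rounded: [148, 113, 108]

(3,0) stack=L1,L2,L3,L4,L5,L6; from [0,0,0]:
L1 α=4/5: [568/5, 72, 832/5]
L2 α=0: [568/5, 72, 832/5]
L3 α=1/2: [889/5, 44, 791/5]
L4 α=3/5: [4343/25, 98, 2482/25]
L5 α=2/5: [16729/125, 84, 19346/125]
L6 α=5/8: [49781/500, 233/2, 13036/125]
rounded: [100, 116, 104]

(2,1) stack=L1,L2,L3,L4,L5,L6; from [0,0,0]:
L1 α=2/3: [388/3, 70, 322/3]
L2 α=1/2: [1105/6, 193/2, 299/3]
L3 α=1/3: [1429/9, 322/3, 724/9]
L4 α=1/2: [1717/18, 493/6, 2101/18]
L5 α=5/7: [8017/63, 688/21, 718/9]
L6 α=0: [8017/63, 688/21, 718/9]
= [127, 33, 80]


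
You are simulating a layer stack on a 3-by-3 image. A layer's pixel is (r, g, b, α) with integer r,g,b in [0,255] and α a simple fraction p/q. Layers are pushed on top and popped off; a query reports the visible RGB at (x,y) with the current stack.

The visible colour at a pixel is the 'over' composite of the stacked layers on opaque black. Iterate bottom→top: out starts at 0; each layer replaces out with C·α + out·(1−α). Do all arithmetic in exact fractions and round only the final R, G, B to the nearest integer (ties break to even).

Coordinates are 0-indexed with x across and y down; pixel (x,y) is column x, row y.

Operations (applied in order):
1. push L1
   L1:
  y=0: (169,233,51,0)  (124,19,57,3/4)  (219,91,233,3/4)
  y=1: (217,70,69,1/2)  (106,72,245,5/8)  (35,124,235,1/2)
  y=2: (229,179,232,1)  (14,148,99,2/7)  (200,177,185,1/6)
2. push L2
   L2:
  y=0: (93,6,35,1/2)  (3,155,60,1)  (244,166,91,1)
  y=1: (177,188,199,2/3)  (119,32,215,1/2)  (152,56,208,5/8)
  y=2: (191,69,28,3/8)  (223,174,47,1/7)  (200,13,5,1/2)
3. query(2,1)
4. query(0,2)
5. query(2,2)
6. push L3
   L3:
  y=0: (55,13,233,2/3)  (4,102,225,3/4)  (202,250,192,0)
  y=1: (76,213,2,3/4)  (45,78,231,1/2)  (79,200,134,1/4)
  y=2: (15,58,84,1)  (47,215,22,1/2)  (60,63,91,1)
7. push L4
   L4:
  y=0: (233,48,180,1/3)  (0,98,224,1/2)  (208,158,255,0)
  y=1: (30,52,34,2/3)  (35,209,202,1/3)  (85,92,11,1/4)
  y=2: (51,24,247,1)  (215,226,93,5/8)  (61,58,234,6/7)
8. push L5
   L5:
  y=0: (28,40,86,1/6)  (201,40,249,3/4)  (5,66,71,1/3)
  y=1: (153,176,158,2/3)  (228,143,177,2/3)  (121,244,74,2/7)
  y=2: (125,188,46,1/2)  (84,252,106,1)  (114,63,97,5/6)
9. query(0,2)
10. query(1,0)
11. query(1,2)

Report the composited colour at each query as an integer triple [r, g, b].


at x=2,y=1 over L1,L2:
L1 α=1/2: [35/2, 62, 235/2]
L2 α=5/8: [1625/16, 233/4, 2785/16]
rounded: [102, 58, 174]

(0,2) stack=L1,L2; from [0,0,0]:
+L1 (α=1) → [229, 179, 232]
+L2 (α=3/8) → [859/4, 551/4, 311/2]
→ [215, 138, 156]

at x=2,y=2 over L1,L2:
after L1 α=1/6: [100/3, 59/2, 185/6]
after L2 α=1/2: [350/3, 85/4, 215/12]
→ [117, 21, 18]

at x=0,y=2 over L1,L2,L3,L4,L5:
L1 α=1: [229, 179, 232]
L2 α=3/8: [859/4, 551/4, 311/2]
L3 α=1: [15, 58, 84]
L4 α=1: [51, 24, 247]
L5 α=1/2: [88, 106, 293/2]
rounded: [88, 106, 146]

(1,0) stack=L1,L2,L3,L4,L5; from [0,0,0]:
after L1 α=3/4: [93, 57/4, 171/4]
after L2 α=1: [3, 155, 60]
after L3 α=3/4: [15/4, 461/4, 735/4]
after L4 α=1/2: [15/8, 853/8, 1631/8]
after L5 α=3/4: [4839/32, 1813/32, 7607/32]
= [151, 57, 238]

query (1,2) [L1,L2,L3,L4,L5] — begin 0,0,0
+L1 (α=2/7) → [4, 296/7, 198/7]
+L2 (α=1/7) → [247/7, 2994/49, 1517/49]
+L3 (α=1/2) → [288/7, 13529/98, 2595/98]
+L4 (α=5/8) → [8389/56, 151327/784, 53355/784]
+L5 (α=1) → [84, 252, 106]
rounded: [84, 252, 106]


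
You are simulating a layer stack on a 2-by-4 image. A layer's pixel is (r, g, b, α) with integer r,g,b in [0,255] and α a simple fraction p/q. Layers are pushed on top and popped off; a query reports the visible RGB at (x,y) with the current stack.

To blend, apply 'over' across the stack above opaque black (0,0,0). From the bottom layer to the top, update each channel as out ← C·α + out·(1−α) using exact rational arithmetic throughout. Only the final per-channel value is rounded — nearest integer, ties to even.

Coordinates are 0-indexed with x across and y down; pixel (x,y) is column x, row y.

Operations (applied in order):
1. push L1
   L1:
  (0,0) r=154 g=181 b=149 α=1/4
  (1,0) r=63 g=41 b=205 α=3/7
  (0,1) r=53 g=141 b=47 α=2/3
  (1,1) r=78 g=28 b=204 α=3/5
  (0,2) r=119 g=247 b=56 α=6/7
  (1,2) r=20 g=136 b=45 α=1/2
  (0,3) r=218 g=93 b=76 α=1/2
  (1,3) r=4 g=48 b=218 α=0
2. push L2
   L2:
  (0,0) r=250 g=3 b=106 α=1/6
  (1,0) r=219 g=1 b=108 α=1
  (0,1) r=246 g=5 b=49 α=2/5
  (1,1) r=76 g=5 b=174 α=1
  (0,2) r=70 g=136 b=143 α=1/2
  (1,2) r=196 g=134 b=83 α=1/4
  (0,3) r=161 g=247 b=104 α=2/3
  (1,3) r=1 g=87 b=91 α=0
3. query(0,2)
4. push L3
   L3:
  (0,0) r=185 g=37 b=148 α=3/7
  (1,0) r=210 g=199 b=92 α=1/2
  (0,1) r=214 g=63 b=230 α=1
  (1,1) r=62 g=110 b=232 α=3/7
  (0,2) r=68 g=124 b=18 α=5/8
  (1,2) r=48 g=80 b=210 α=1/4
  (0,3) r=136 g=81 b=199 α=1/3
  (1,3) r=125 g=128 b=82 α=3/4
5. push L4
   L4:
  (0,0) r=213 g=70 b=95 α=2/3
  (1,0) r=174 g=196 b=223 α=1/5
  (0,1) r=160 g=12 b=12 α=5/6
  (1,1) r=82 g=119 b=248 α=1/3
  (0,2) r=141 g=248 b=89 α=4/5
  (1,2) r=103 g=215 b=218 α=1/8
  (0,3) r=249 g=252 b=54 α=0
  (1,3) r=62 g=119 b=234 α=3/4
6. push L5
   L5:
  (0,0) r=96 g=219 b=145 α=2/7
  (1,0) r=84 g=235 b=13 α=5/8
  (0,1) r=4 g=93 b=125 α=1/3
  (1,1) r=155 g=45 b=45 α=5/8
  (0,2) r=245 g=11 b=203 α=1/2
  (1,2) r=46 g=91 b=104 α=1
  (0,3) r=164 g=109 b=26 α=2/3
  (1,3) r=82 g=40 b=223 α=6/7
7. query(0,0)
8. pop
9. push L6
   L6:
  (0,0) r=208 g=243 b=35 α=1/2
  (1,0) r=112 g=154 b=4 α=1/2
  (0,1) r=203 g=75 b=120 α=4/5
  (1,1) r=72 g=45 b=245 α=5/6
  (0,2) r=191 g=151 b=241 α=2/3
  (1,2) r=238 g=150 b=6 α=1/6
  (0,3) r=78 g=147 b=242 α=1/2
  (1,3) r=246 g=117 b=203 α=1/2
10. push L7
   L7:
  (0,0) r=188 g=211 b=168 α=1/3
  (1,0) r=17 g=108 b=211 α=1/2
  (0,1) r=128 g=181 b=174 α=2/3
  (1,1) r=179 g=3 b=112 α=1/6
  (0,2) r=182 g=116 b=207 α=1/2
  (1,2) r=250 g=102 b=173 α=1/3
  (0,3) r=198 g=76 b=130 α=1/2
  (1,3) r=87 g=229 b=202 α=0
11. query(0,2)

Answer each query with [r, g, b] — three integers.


(0,2) stack=L1,L2; from [0,0,0]:
after L1 α=6/7: [102, 1482/7, 48]
after L2 α=1/2: [86, 1217/7, 191/2]
rounded: [86, 174, 96]

at x=0,y=0 over L1,L2,L3,L4,L5:
L1 α=1/4: [77/2, 181/4, 149/4]
L2 α=1/6: [295/4, 917/24, 1169/24]
L3 α=3/7: [850/7, 1583/42, 3833/42]
L4 α=2/3: [3832/21, 7463/126, 11813/126]
L5 α=2/7: [23192/147, 92503/882, 95605/882]
→ [158, 105, 108]

query (0,2) [L1,L2,L3,L4,L6,L7] — begin 0,0,0
after L1 α=6/7: [102, 1482/7, 48]
after L2 α=1/2: [86, 1217/7, 191/2]
after L3 α=5/8: [299/4, 7991/56, 753/16]
after L4 α=4/5: [511/4, 63543/280, 6449/80]
after L6 α=2/3: [2039/12, 148103/840, 15003/80]
after L7 α=1/2: [4223/24, 245543/1680, 31563/160]
rounded: [176, 146, 197]


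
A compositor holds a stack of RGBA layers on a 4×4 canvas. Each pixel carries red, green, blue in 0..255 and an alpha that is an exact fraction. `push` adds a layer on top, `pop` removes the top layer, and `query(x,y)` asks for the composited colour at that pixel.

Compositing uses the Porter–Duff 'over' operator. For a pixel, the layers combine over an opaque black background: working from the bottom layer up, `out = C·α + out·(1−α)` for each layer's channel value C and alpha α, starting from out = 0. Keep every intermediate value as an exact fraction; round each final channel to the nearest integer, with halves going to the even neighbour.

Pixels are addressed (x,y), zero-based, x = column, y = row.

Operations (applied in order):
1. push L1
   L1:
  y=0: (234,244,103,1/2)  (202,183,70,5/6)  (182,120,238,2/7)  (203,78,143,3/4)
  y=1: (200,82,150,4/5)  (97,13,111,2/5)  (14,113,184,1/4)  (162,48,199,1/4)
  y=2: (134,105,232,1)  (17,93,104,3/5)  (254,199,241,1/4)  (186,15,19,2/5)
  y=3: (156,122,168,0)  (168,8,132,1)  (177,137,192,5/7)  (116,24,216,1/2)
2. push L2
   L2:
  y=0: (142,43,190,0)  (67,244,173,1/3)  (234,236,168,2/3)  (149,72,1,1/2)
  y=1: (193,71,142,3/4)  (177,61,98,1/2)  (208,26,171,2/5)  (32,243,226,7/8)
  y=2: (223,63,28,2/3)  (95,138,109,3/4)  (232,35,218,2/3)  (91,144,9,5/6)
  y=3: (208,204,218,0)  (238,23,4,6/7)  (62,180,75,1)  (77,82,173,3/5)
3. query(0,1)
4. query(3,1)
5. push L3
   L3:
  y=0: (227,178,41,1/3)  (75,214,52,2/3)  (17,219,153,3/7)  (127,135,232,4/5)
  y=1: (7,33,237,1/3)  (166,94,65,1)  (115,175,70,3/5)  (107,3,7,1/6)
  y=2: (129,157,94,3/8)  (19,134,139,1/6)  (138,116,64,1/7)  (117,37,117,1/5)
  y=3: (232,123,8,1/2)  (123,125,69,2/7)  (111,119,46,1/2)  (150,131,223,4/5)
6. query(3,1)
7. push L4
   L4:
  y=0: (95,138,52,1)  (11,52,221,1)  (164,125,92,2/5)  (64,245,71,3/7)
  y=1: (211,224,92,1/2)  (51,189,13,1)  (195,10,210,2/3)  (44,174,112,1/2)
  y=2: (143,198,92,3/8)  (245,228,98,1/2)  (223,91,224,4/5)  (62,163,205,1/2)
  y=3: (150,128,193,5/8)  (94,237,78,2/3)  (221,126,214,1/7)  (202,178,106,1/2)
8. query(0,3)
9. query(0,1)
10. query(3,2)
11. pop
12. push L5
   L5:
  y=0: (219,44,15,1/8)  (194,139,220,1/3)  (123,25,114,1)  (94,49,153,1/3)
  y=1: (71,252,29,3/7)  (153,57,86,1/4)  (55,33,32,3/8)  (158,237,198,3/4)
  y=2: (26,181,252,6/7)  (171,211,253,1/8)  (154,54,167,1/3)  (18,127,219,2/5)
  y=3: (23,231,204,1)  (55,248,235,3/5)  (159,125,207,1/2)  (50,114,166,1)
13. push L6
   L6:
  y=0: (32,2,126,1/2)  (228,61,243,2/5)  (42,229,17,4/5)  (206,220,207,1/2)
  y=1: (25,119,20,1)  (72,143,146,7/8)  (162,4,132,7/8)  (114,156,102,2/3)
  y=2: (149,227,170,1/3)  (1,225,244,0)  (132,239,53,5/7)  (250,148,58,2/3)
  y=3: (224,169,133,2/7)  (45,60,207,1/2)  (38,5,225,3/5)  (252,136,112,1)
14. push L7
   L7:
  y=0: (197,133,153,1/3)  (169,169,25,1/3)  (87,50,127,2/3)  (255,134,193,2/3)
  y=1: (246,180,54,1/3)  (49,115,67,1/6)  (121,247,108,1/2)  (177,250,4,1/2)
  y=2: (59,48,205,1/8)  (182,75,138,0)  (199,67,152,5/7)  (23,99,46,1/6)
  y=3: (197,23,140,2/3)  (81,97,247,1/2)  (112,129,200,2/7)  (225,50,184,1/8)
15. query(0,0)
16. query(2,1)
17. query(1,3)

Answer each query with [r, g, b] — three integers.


(0,1) stack=L1,L2; from [0,0,0]:
after L1 α=4/5: [160, 328/5, 120]
after L2 α=3/4: [739/4, 1393/20, 273/2]
→ [185, 70, 136]

(3,1) stack=L1,L2; from [0,0,0]:
+L1 (α=1/4) → [81/2, 12, 199/4]
+L2 (α=7/8) → [529/16, 1713/8, 6527/32]
→ [33, 214, 204]

at x=3,y=1 over L1,L2,L3:
+L1 (α=1/4) → [81/2, 12, 199/4]
+L2 (α=7/8) → [529/16, 1713/8, 6527/32]
+L3 (α=1/6) → [4357/96, 2863/16, 10953/64]
= [45, 179, 171]

at x=0,y=3 over L1,L2,L3,L4:
+L1 (α=0) → [0, 0, 0]
+L2 (α=0) → [0, 0, 0]
+L3 (α=1/2) → [116, 123/2, 4]
+L4 (α=5/8) → [549/4, 1649/16, 977/8]
rounded: [137, 103, 122]

query (0,1) [L1,L2,L3,L4] — begin 0,0,0
L1 α=4/5: [160, 328/5, 120]
L2 α=3/4: [739/4, 1393/20, 273/2]
L3 α=1/3: [251/2, 1723/30, 170]
L4 α=1/2: [673/4, 8443/60, 131]
rounded: [168, 141, 131]

(3,2) stack=L1,L2,L3,L4; from [0,0,0]:
after L1 α=2/5: [372/5, 6, 38/5]
after L2 α=5/6: [2647/30, 121, 263/30]
after L3 α=1/5: [7049/75, 521/5, 2281/75]
after L4 α=1/2: [11699/150, 668/5, 8828/75]
→ [78, 134, 118]

query (0,0) [L1,L2,L3,L5,L6,L7] — begin 0,0,0
L1 α=1/2: [117, 122, 103/2]
L2 α=0: [117, 122, 103/2]
L3 α=1/3: [461/3, 422/3, 48]
L5 α=1/8: [971/6, 1543/12, 351/8]
L6 α=1/2: [1163/12, 1567/24, 1359/16]
L7 α=1/3: [2345/18, 3163/36, 861/8]
→ [130, 88, 108]

query (2,1) [L1,L2,L3,L5,L6,L7] — begin 0,0,0
L1 α=1/4: [7/2, 113/4, 46]
L2 α=2/5: [853/10, 547/20, 96]
L3 α=3/5: [2578/25, 5797/50, 402/5]
L5 α=3/8: [3403/40, 6787/80, 249/4]
L6 α=7/8: [48763/320, 9027/640, 3945/32]
L7 α=1/2: [87483/640, 167107/1280, 7401/64]
rounded: [137, 131, 116]

query (1,3) [L1,L2,L3,L5,L6,L7] — begin 0,0,0
+L1 (α=1) → [168, 8, 132]
+L2 (α=6/7) → [228, 146/7, 156/7]
+L3 (α=2/7) → [198, 2480/49, 1746/49]
+L5 (α=3/5) → [561/5, 41416/245, 38037/245]
+L6 (α=1/2) → [393/5, 28058/245, 44376/245]
+L7 (α=1/2) → [399/5, 51823/490, 104891/490]
→ [80, 106, 214]


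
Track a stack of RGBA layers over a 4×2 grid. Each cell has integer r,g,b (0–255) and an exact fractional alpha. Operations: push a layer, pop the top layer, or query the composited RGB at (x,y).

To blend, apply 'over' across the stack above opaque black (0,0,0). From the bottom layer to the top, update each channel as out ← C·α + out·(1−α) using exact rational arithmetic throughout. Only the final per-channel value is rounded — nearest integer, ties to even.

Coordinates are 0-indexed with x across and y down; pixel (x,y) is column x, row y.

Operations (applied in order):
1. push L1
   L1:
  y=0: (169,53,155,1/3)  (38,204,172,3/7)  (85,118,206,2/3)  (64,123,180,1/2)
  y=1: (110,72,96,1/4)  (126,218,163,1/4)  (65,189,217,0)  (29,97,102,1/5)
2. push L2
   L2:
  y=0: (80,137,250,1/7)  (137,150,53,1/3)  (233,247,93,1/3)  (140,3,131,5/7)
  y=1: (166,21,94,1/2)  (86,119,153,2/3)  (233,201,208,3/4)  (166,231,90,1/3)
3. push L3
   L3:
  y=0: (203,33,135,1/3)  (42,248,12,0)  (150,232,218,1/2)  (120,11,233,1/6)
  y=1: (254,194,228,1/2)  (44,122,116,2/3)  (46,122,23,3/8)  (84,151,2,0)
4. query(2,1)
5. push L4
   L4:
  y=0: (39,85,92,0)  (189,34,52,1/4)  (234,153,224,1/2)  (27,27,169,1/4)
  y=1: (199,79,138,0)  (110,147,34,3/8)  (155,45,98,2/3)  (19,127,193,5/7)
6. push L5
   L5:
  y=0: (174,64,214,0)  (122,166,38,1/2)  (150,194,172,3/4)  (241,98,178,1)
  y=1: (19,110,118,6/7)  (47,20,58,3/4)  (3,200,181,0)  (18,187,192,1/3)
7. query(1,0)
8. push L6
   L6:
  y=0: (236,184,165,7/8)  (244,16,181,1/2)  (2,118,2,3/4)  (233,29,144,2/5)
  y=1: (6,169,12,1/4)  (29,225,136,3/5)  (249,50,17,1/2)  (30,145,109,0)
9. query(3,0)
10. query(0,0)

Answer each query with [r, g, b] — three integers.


query (2,1) [L1,L2,L3] — begin 0,0,0
+L1 (α=0) → [0, 0, 0]
+L2 (α=3/4) → [699/4, 603/4, 156]
+L3 (α=3/8) → [4047/32, 4479/32, 849/8]
→ [126, 140, 106]

at x=1,y=0 over L1,L2,L3,L4,L5:
L1 α=3/7: [114/7, 612/7, 516/7]
L2 α=1/3: [1187/21, 758/7, 1403/21]
L3 α=0: [1187/21, 758/7, 1403/21]
L4 α=1/4: [1255/14, 628/7, 1767/28]
L5 α=1/2: [2963/28, 895/7, 2831/56]
→ [106, 128, 51]

query (3,0) [L1,L2,L3,L4,L5,L6] — begin 0,0,0
L1 α=1/2: [32, 123/2, 90]
L2 α=5/7: [764/7, 138/7, 835/7]
L3 α=1/6: [2330/21, 767/42, 2903/21]
L4 α=1/4: [2519/28, 1145/56, 2043/14]
L5 α=1: [241, 98, 178]
L6 α=2/5: [1189/5, 352/5, 822/5]
rounded: [238, 70, 164]

at x=0,y=0 over L1,L2,L3,L4,L5,L6:
L1 α=1/3: [169/3, 53/3, 155/3]
L2 α=1/7: [418/7, 243/7, 80]
L3 α=1/3: [2257/21, 239/7, 295/3]
L4 α=0: [2257/21, 239/7, 295/3]
L5 α=0: [2257/21, 239/7, 295/3]
L6 α=7/8: [36949/168, 9255/56, 470/3]
rounded: [220, 165, 157]


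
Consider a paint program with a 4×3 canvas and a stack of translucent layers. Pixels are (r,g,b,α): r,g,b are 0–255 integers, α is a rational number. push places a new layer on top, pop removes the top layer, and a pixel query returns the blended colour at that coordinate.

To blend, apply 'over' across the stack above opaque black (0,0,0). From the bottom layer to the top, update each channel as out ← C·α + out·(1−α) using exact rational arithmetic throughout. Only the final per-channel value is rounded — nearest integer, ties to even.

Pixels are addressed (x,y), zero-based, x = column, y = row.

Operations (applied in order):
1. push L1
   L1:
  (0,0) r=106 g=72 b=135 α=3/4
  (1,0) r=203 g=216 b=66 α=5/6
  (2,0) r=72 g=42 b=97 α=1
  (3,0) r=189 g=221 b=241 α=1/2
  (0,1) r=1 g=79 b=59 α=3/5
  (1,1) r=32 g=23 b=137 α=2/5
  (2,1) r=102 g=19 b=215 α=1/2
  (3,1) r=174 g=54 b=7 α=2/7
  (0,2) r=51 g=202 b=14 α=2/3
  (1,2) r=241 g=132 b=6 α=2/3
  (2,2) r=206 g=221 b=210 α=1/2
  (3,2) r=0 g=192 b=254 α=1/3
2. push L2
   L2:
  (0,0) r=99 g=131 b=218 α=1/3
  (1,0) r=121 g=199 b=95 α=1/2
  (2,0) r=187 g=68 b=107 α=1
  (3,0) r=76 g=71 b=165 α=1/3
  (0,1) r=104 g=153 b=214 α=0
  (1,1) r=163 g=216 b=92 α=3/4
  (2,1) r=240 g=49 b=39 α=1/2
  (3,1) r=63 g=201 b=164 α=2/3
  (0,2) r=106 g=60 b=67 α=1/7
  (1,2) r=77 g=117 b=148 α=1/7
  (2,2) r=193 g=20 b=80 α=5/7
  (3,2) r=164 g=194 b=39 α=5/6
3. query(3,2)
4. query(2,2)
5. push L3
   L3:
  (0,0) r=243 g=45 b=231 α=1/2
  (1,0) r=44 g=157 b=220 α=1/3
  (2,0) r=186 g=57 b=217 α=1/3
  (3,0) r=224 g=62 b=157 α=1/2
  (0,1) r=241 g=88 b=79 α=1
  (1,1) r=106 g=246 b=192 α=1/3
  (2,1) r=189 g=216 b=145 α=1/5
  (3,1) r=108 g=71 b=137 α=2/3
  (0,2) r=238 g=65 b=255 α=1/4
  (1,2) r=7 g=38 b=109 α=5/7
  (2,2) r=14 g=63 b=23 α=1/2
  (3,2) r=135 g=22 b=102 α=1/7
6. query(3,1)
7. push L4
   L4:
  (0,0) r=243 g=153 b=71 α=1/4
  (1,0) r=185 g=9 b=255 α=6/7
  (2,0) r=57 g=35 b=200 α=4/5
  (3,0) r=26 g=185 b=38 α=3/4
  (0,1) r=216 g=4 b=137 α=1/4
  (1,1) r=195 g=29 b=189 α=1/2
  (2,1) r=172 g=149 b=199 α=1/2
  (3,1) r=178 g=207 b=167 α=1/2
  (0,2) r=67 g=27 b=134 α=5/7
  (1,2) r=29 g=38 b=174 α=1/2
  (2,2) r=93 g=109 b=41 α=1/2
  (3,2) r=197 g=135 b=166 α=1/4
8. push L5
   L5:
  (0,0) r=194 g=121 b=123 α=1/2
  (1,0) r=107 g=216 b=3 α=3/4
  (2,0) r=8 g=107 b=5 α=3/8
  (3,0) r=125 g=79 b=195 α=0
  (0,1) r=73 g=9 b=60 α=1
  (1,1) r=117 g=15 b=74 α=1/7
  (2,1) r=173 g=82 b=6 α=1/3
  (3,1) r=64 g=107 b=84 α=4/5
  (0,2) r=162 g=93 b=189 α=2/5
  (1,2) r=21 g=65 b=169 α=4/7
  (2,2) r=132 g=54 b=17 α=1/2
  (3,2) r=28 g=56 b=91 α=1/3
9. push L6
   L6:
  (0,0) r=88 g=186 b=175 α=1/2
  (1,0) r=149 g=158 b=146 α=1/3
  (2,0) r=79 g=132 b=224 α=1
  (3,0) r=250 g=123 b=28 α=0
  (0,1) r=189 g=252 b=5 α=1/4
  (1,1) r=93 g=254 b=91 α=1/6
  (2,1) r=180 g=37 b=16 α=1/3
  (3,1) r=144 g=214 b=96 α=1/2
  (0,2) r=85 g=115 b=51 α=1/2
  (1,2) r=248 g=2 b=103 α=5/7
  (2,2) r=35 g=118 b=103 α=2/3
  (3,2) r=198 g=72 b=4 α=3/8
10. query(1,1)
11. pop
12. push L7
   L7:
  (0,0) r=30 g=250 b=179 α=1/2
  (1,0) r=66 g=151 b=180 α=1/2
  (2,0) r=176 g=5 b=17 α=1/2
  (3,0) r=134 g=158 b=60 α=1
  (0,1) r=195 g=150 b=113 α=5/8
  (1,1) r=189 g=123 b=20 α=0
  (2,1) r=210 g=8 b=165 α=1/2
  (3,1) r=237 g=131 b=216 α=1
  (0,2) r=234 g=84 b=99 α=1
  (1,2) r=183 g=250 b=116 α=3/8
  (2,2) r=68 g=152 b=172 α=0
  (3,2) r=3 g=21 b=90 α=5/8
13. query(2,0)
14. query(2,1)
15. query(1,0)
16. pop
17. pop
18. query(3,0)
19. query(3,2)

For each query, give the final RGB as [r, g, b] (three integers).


(3,2) stack=L1,L2; from [0,0,0]:
L1 α=1/3: [0, 64, 254/3]
L2 α=5/6: [410/3, 517/3, 839/18]
= [137, 172, 47]

at x=2,y=2 over L1,L2:
L1 α=1/2: [103, 221/2, 105]
L2 α=5/7: [1171/7, 321/7, 610/7]
rounded: [167, 46, 87]

(3,1) stack=L1,L2,L3; from [0,0,0]:
+L1 (α=2/7) → [348/7, 108/7, 2]
+L2 (α=2/3) → [410/7, 974/7, 110]
+L3 (α=2/3) → [1922/21, 656/7, 128]
= [92, 94, 128]

at x=1,y=1 over L1,L2,L3,L4,L5,L6:
L1 α=2/5: [64/5, 46/5, 274/5]
L2 α=3/4: [2509/20, 1643/10, 827/10]
L3 α=1/3: [3569/30, 2873/15, 1787/15]
L4 α=1/2: [9419/60, 1654/15, 2311/15]
L5 α=1/7: [10589/70, 3383/35, 4992/35]
L6 α=1/6: [11891/84, 5161/42, 5629/42]
→ [142, 123, 134]

query (2,0) [L1,L2,L3,L4,L5,L7] — begin 0,0,0
L1 α=1: [72, 42, 97]
L2 α=1: [187, 68, 107]
L3 α=1/3: [560/3, 193/3, 431/3]
L4 α=4/5: [1244/15, 613/15, 2831/15]
L5 α=3/8: [329/6, 197/3, 719/6]
L7 α=1/2: [1385/12, 106/3, 821/12]
= [115, 35, 68]

at x=2,y=1 over L1,L2,L3,L4,L5,L7:
after L1 α=1/2: [51, 19/2, 215/2]
after L2 α=1/2: [291/2, 117/4, 293/4]
after L3 α=1/5: [771/5, 333/5, 438/5]
after L4 α=1/2: [1631/10, 539/5, 1433/10]
after L5 α=1/3: [832/5, 496/5, 1463/15]
after L7 α=1/2: [941/5, 268/5, 1969/15]
→ [188, 54, 131]

(1,0) stack=L1,L2,L3,L4,L5,L7; from [0,0,0]:
L1 α=5/6: [1015/6, 180, 55]
L2 α=1/2: [1741/12, 379/2, 75]
L3 α=1/3: [2005/18, 536/3, 370/3]
L4 α=6/7: [21985/126, 698/21, 4960/21]
L5 α=3/4: [62431/504, 7153/42, 5149/84]
L7 α=1/2: [95695/1008, 13495/84, 20269/168]
= [95, 161, 121]

at x=3,y=0 over L1,L2,L3,L4:
after L1 α=1/2: [189/2, 221/2, 241/2]
after L2 α=1/3: [265/3, 292/3, 406/3]
after L3 α=1/2: [937/6, 239/3, 877/6]
after L4 α=3/4: [1405/24, 476/3, 1561/24]
= [59, 159, 65]

query (3,2) [L1,L2,L3,L4] — begin 0,0,0
L1 α=1/3: [0, 64, 254/3]
L2 α=5/6: [410/3, 517/3, 839/18]
L3 α=1/7: [955/7, 1056/7, 1145/21]
L4 α=1/4: [1061/7, 4113/28, 2307/28]
→ [152, 147, 82]


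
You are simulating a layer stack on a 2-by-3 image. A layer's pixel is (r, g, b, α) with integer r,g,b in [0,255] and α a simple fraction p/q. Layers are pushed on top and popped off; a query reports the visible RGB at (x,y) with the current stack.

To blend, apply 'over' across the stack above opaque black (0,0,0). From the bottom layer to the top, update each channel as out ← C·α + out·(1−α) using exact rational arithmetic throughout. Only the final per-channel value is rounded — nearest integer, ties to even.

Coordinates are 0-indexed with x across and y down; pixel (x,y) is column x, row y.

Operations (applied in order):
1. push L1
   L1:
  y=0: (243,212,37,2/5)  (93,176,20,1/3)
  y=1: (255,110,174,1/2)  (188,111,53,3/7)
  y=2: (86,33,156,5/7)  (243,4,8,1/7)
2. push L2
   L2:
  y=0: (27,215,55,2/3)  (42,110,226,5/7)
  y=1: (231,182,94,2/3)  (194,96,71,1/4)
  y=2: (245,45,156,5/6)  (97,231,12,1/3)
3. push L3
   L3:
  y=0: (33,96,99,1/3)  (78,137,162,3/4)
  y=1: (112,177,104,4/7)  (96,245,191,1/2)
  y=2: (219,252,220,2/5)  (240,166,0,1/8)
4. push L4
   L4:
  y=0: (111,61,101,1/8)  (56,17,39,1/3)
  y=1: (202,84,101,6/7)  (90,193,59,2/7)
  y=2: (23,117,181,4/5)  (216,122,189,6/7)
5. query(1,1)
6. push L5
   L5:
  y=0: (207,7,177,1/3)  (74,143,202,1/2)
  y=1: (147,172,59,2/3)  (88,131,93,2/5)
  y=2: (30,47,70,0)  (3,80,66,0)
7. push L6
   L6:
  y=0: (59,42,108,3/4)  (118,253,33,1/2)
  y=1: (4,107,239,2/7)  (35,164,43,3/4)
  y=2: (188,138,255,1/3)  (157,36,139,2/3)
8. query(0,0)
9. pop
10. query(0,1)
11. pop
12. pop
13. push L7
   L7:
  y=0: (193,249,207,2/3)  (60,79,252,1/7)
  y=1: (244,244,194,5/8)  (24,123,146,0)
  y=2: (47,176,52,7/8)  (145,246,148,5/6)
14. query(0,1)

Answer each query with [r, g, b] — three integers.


at x=1,y=1 over L1,L2,L3,L4:
after L1 α=3/7: [564/7, 333/7, 159/7]
after L2 α=1/4: [1525/14, 1671/28, 487/14]
after L3 α=1/2: [2869/28, 8531/56, 3161/28]
after L4 α=2/7: [19385/196, 64271/392, 19109/196]
rounded: [99, 164, 97]

(0,0) stack=L1,L2,L3,L4,L5,L6; from [0,0,0]:
+L1 (α=2/5) → [486/5, 424/5, 74/5]
+L2 (α=2/3) → [252/5, 858/5, 208/5]
+L3 (α=1/3) → [223/5, 732/5, 911/15]
+L4 (α=1/8) → [529/10, 5429/40, 1973/30]
+L5 (α=1/3) → [1564/15, 5569/60, 4628/45]
+L6 (α=3/4) → [4219/60, 13129/240, 4802/45]
rounded: [70, 55, 107]

(0,1) stack=L1,L2,L3,L4,L5; from [0,0,0]:
L1 α=1/2: [255/2, 55, 87]
L2 α=2/3: [393/2, 419/3, 275/3]
L3 α=4/7: [2075/14, 161, 691/7]
L4 α=6/7: [19043/98, 95, 4933/49]
L5 α=2/3: [47855/294, 439/3, 10715/147]
= [163, 146, 73]

query (0,1) [L1,L2,L3,L7] — begin 0,0,0
+L1 (α=1/2) → [255/2, 55, 87]
+L2 (α=2/3) → [393/2, 419/3, 275/3]
+L3 (α=4/7) → [2075/14, 161, 691/7]
+L7 (α=5/8) → [23305/112, 1703/8, 8863/56]
= [208, 213, 158]
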